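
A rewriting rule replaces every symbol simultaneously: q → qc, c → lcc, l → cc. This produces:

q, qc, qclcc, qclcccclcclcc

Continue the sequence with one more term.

φ(qclcccclcclcc) expands symbol-by-symbol to qc lcc cc lcc lcc lcc lcc cc lcc lcc cc lcc lcc; joining the 13 pieces gives the next term.

qclcccclcclcclcclcccclcclcccclcclcc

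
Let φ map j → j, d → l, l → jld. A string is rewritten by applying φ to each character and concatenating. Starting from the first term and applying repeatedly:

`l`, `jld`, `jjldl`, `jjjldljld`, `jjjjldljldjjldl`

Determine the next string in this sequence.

Rewriting the 15 symbols of jjjjldljldjjldl one by one yields j j j j jld l jld j jld l j j jld l jld; concatenated:

jjjjjldljldjjldljjjldljld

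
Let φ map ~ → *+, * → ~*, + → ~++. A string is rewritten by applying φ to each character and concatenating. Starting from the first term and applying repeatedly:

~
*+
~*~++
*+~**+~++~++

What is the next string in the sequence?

~*~++*+~*~*~++*+~++~++*+~++~++

Expanding *+~**+~++~++: *→~*, +→~++, ~→*+, *→~*, *→~*, +→~++, ~→*+, +→~++, +→~++, ~→*+, +→~++, +→~++. Concatenated: ~* ~++ *+ ~* ~* ~++ *+ ~++ ~++ *+ ~++ ~++.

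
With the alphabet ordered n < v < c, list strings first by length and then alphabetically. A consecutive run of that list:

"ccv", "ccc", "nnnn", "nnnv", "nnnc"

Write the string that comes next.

nnvn

The successor of nnnc increments the rightmost position that isn't already c and resets every position after it to n.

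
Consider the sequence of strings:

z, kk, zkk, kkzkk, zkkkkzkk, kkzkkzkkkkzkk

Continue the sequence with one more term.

Each term (from the third on) is the two preceding terms concatenated in order: term 3 = z·kk = zkk.
The next term joins zkkkkzkk and kkzkkzkkkkzkk.

zkkkkzkkkkzkkzkkkkzkk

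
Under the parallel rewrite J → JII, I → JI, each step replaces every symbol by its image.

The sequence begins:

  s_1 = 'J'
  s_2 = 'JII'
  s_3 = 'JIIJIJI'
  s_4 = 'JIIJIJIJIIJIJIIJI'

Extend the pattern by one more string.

Replace each of the 17 characters of JIIJIJIJIIJIJIIJI in place — JII JI JI JII JI JII JI JII JI JI JII JI JII JI JI JII JI — and concatenate.

JIIJIJIJIIJIJIIJIJIIJIJIJIIJIJIIJIJIJIIJI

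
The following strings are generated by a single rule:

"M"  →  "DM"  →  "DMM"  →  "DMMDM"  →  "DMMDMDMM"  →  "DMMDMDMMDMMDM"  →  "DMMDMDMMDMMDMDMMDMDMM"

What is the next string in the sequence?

Each term (from the third on) is the previous term followed by the one before it: term 3 = DM·M = DMM.
Continuing: DMMDMDMMDMMDMDMMDMDMM · DMMDMDMMDMMDM gives term 8.

DMMDMDMMDMMDMDMMDMDMMDMMDMDMMDMMDM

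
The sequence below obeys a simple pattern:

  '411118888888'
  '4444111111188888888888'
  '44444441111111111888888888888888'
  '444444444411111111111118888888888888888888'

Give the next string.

4444444444444111111111111111188888888888888888888888

Each string has the form 4^{3n-2} 1^{3n+1} 8^{4n+3} (n = 1, 2, …).
For the next term, n = 5, so the run lengths are 13, 16, 23.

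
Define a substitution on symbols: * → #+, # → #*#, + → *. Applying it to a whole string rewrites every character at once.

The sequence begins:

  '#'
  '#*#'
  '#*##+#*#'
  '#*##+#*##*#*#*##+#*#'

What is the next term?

Rewriting the 20 symbols of #*##+#*##*#*#*##+#*# one by one yields #*# #+ #*# #*# * #*# #+ #*# #*# #+ #*# #+ #*# #+ #*# #*# * #*# #+ #*#; concatenated:

#*##+#*##*#*#*##+#*##*##+#*##+#*##+#*##*#*#*##+#*#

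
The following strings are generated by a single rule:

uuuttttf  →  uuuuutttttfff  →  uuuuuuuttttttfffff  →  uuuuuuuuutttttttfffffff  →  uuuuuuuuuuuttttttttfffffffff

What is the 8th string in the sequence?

Each string has the form u^{2n+1} t^{n+3} f^{2n-1} (n = 1, 2, …).
At n = 8 the blocks have lengths 17, 11, 15.

uuuuuuuuuuuuuuuuutttttttttttfffffffffffffff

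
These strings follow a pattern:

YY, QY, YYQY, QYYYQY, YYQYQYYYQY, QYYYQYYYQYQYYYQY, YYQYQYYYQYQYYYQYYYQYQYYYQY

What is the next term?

QYYYQYYYQYQYYYQYYYQYQYYYQYQYYYQYYYQYQYYYQY

From term 3 onward, concatenate the second-to-last term with the last: YY·QY = YYQY, QY·YYQY = QYYYQY, …
The next term joins QYYYQYYYQYQYYYQY and YYQYQYYYQYQYYYQYYYQYQYYYQY.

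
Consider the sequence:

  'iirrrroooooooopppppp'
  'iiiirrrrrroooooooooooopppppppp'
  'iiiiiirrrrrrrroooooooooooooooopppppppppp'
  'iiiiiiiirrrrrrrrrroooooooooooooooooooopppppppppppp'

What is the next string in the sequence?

Term n consists of 2n-2 i's, followed by 2n r's, followed by 4n o's, followed by 2n+2 p's, where the shown terms are n = 2, 3, 4, 5.
For the next term, n = 6, so the run lengths are 10, 12, 24, 14.

iiiiiiiiiirrrrrrrrrrrroooooooooooooooooooooooopppppppppppppp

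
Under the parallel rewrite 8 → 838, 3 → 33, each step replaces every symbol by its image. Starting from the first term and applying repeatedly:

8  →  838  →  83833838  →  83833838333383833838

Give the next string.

Rewriting the 20 symbols of 83833838333383833838 one by one yields 838 33 838 33 33 838 33 838 33 33 33 33 838 33 838 33 33 838 33 838; concatenated:

838338383333838338383333333383833838333383833838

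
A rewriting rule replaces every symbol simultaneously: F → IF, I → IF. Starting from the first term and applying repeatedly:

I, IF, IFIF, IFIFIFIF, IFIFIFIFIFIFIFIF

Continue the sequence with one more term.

IFIFIFIFIFIFIFIFIFIFIFIFIFIFIFIF

Replace each of the 16 characters of IFIFIFIFIFIFIFIF in place — IF IF IF IF IF IF IF IF IF IF IF IF IF IF IF IF — and concatenate.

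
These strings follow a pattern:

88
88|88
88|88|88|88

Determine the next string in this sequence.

Each string is two copies of the previous one joined by '|'.
Doubling 88|88|88|88 with '|' between the halves:

88|88|88|88|88|88|88|88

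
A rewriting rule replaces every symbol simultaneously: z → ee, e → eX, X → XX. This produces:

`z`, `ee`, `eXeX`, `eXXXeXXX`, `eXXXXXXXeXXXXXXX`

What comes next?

Rewriting the 16 symbols of eXXXXXXXeXXXXXXX one by one yields eX XX XX XX XX XX XX XX eX XX XX XX XX XX XX XX; concatenated:

eXXXXXXXXXXXXXXXeXXXXXXXXXXXXXXX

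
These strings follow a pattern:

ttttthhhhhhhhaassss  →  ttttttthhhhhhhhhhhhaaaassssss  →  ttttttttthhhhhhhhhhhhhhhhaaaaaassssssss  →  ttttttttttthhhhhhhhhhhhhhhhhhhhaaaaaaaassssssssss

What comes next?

ttttttttttttthhhhhhhhhhhhhhhhhhhhhhhhaaaaaaaaaassssssssssss

Term n consists of 2n+1 t's, followed by 4n h's, followed by 2n-2 a's, followed by 2n s's, where the shown terms are n = 2, 3, 4, 5.
Setting n = 6 gives 13, 24, 10, 12 characters in each block.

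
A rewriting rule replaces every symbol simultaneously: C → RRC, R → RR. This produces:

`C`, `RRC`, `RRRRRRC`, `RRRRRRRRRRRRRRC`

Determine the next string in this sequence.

RRRRRRRRRRRRRRRRRRRRRRRRRRRRRRC

Replace each of the 15 characters of RRRRRRRRRRRRRRC in place — RR RR RR RR RR RR RR RR RR RR RR RR RR RR RRC — and concatenate.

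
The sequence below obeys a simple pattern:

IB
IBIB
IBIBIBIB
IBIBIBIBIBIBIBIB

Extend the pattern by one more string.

Every step duplicates the string.
Doubling IBIBIBIBIBIBIBIB:

IBIBIBIBIBIBIBIBIBIBIBIBIBIBIBIB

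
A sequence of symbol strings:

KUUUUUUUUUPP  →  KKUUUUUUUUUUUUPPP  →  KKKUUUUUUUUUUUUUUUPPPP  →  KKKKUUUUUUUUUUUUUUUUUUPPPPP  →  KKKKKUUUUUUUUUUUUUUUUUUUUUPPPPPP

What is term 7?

Each string has the form K^{n-2} U^{3n} P^{n-1}, where the shown terms are n = 3, 4, 5, 6, 7.
At n = 9 the blocks have lengths 7, 27, 8.

KKKKKKKUUUUUUUUUUUUUUUUUUUUUUUUUUUPPPPPPPP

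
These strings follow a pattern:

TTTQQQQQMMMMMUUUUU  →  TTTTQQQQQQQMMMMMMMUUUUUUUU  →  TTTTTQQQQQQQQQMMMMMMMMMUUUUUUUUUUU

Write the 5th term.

TTTTTTTQQQQQQQQQQQQQMMMMMMMMMMMMMUUUUUUUUUUUUUUUUU

Term n consists of n+1 T's, followed by 2n+1 Q's, followed by 2n+1 M's, followed by 3n-1 U's, where the shown terms are n = 2, 3, 4.
For term 5, n = 6, so the run lengths are 7, 13, 13, 17.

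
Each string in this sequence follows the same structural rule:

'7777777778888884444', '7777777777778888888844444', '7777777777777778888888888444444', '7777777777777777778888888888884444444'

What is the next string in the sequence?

Term n consists of 3n 7's, followed by 2n 8's, followed by n+1 4's, where the shown terms are n = 3, 4, 5, 6.
At n = 7 the blocks have lengths 21, 14, 8.

7777777777777777777778888888888888844444444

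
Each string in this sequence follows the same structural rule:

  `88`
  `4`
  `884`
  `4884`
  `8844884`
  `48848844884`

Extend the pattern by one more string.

From term 3 onward, concatenate the second-to-last term with the last: 88·4 = 884, 4·884 = 4884, …
Continuing: 8844884 · 48848844884 gives term 7.

884488448848844884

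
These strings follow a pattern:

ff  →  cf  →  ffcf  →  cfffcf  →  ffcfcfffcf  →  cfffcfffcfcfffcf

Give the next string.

This is a Fibonacci-style word recurrence s(k) = s(k−2)·s(k−1): e.g. ff·cf = ffcf.
The next term joins ffcfcfffcf and cfffcfffcfcfffcf.

ffcfcfffcfcfffcfffcfcfffcf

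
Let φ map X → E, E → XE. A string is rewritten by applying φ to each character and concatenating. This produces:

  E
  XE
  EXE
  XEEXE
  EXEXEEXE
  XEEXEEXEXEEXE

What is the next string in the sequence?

Replace each of the 13 characters of XEEXEEXEXEEXE in place — E XE XE E XE XE E XE E XE XE E XE — and concatenate.

EXEXEEXEXEEXEEXEXEEXE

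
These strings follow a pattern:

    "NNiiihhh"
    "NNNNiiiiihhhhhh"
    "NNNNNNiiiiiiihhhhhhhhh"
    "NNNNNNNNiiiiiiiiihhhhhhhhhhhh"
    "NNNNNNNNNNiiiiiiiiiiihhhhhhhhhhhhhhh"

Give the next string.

NNNNNNNNNNNNiiiiiiiiiiiiihhhhhhhhhhhhhhhhhh

The n-th term is 2n N's then 2n+1 i's then 3n h's (n = 1, 2, …).
Setting n = 6 gives 12, 13, 18 characters in each block.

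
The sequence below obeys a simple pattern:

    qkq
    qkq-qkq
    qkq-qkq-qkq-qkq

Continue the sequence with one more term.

Each string is two copies of the previous one joined by '-'.
Doubling qkq-qkq-qkq-qkq with '-' between the halves:

qkq-qkq-qkq-qkq-qkq-qkq-qkq-qkq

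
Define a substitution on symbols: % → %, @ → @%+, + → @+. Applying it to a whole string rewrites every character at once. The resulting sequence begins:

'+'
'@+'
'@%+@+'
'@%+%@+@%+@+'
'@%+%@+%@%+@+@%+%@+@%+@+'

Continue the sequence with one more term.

@%+%@+%@%+@+%@%+%@+@%+@+@%+%@+%@%+@+@%+%@+@%+@+

Replace each of the 23 characters of @%+%@+%@%+@+@%+%@+@%+@+ in place — @%+ % @+ % @%+ @+ % @%+ % @+ @%+ @+ @%+ % @+ % @%+ @+ @%+ % @+ @%+ @+ — and concatenate.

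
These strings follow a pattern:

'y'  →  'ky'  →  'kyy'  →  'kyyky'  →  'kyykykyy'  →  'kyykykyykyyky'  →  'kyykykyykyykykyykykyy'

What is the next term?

This is a Fibonacci-style word recurrence s(k) = s(k−1)·s(k−2): e.g. ky·y = kyy.
So term 8 is kyykykyykyykykyykykyy·kyykykyykyyky.

kyykykyykyykykyykykyykyykykyykyyky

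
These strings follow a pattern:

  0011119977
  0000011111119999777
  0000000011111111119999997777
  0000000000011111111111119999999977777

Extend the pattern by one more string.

0000000000000011111111111111119999999999777777

The n-th term is 3n-1 0's then 3n+1 1's then 2n 9's then n+1 7's (n = 1, 2, …).
For the next term, n = 5, so the run lengths are 14, 16, 10, 6.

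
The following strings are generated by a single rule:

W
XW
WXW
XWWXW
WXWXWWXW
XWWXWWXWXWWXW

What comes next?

WXWXWWXWXWWXWWXWXWWXW

This is a Fibonacci-style word recurrence s(k) = s(k−2)·s(k−1): e.g. W·XW = WXW.
So term 7 is WXWXWWXW·XWWXWWXWXWWXW.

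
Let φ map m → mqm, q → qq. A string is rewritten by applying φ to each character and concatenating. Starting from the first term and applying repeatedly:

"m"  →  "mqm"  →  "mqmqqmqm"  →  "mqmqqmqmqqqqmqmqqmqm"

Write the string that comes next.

Rewriting the 20 symbols of mqmqqmqmqqqqmqmqqmqm one by one yields mqm qq mqm qq qq mqm qq mqm qq qq qq qq mqm qq mqm qq qq mqm qq mqm; concatenated:

mqmqqmqmqqqqmqmqqmqmqqqqqqqqmqmqqmqmqqqqmqmqqmqm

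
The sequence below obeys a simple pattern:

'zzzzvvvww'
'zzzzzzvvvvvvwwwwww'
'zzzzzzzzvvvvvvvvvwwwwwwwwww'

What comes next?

Each string has the form z^{2n+2} v^{3n} w^{4n-2} (n = 1, 2, …).
Setting n = 4 gives 10, 12, 14 characters in each block.

zzzzzzzzzzvvvvvvvvvvvvwwwwwwwwwwwwww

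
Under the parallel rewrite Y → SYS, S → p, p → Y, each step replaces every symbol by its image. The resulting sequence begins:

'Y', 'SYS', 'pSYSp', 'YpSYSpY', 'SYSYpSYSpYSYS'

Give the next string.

pSYSpSYSYpSYSpYSYSpSYSp

Replace each of the 13 characters of SYSYpSYSpYSYS in place — p SYS p SYS Y p SYS p Y SYS p SYS p — and concatenate.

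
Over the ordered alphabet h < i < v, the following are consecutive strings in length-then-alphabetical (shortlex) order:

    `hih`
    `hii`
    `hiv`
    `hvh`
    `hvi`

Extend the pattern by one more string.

Treat hvi as a base-3 numeral over the given alphabet and add one, carrying through any trailing v's.

hvv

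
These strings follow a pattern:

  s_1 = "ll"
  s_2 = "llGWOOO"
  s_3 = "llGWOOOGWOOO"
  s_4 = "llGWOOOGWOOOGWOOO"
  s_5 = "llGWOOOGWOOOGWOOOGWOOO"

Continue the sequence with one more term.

llGWOOOGWOOOGWOOOGWOOOGWOOO

The strings grow by a fixed suffix GWOOO each time.
One more step from llGWOOOGWOOOGWOOOGWOOO gives the answer.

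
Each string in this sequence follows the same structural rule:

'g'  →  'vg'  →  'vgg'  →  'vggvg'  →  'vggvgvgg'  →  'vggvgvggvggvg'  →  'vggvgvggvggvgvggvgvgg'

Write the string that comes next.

From term 3 onward, concatenate the last term with the second-to-last: vg·g = vgg, vgg·vg = vggvg, …
The next term joins vggvgvggvggvgvggvgvgg and vggvgvggvggvg.

vggvgvggvggvgvggvgvggvggvgvggvggvg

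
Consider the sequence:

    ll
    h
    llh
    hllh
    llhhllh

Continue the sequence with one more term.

hllhllhhllh

This is a Fibonacci-style word recurrence s(k) = s(k−2)·s(k−1): e.g. ll·h = llh.
So term 6 is hllh·llhhllh.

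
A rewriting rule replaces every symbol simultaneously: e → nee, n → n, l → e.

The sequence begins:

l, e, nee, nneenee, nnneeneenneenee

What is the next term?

Rewriting the 15 symbols of nnneeneenneenee one by one yields n n n nee nee n nee nee n n nee nee n nee nee; concatenated:

nnnneeneenneeneennneeneenneenee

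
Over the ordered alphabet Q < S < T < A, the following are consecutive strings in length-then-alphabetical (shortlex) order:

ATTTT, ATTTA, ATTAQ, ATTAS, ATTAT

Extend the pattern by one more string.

Treat ATTAT as a base-4 numeral over the given alphabet and add one, carrying through any trailing A's.

ATTAA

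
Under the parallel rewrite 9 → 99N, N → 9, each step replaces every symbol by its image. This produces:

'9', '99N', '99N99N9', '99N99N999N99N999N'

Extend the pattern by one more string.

99N99N999N99N999N99N99N999N99N999N99N99N9

Replace each of the 17 characters of 99N99N999N99N999N in place — 99N 99N 9 99N 99N 9 99N 99N 99N 9 99N 99N 9 99N 99N 99N 9 — and concatenate.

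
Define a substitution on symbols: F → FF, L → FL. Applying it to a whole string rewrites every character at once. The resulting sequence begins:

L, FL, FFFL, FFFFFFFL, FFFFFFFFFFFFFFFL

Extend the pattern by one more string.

FFFFFFFFFFFFFFFFFFFFFFFFFFFFFFFL

Replace each of the 16 characters of FFFFFFFFFFFFFFFL in place — FF FF FF FF FF FF FF FF FF FF FF FF FF FF FF FL — and concatenate.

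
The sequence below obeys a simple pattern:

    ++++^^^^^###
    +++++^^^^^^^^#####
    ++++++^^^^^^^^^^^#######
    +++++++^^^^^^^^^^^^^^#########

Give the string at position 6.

+++++++++^^^^^^^^^^^^^^^^^^^^#############

Each string has the form +^{n+3} ^^{3n+2} #^{2n+1} (n = 1, 2, …).
At n = 6 the blocks have lengths 9, 20, 13.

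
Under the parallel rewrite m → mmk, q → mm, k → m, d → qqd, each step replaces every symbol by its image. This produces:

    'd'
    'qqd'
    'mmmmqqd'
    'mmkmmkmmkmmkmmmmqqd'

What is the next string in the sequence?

mmkmmkmmmkmmkmmmkmmkmmmkmmkmmmkmmkmmkmmkmmmmqqd

Replace each of the 19 characters of mmkmmkmmkmmkmmmmqqd in place — mmk mmk m mmk mmk m mmk mmk m mmk mmk m mmk mmk mmk mmk mm mm qqd — and concatenate.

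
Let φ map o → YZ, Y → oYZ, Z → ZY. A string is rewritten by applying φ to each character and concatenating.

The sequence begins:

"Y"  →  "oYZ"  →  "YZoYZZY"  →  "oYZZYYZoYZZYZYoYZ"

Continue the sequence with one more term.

Replace each of the 17 characters of oYZZYYZoYZZYZYoYZ in place — YZ oYZ ZY ZY oYZ oYZ ZY YZ oYZ ZY ZY oYZ ZY oYZ YZ oYZ ZY — and concatenate.

YZoYZZYZYoYZoYZZYYZoYZZYZYoYZZYoYZYZoYZZY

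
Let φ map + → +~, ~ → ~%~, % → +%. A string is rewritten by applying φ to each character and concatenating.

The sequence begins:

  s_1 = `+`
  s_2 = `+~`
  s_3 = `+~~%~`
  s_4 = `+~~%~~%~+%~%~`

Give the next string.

φ(+~~%~~%~+%~%~) expands symbol-by-symbol to +~ ~%~ ~%~ +% ~%~ ~%~ +% ~%~ +~ +% ~%~ +% ~%~; joining the 13 pieces gives the next term.

+~~%~~%~+%~%~~%~+%~%~+~+%~%~+%~%~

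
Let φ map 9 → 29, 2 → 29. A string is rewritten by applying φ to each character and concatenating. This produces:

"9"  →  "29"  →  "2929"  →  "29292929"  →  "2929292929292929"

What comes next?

29292929292929292929292929292929

Replace each of the 16 characters of 2929292929292929 in place — 29 29 29 29 29 29 29 29 29 29 29 29 29 29 29 29 — and concatenate.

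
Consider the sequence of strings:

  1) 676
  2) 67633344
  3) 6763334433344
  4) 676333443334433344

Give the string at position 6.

6763334433344333443334433344

Each term is the previous one with 33344 appended.
From 676333443334433344, 2 further steps: 676333443334433344 → 67633344333443334433344 → (answer).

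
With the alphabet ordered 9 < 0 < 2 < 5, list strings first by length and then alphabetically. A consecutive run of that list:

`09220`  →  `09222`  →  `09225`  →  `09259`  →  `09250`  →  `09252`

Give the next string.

09255

Find the rightmost character of 09252 below 5, bump it to the next letter, and reset everything to its right to 9.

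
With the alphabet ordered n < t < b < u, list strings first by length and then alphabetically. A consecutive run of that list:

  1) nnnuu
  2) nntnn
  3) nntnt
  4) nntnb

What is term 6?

Continuing the enumeration 2 steps past nntnb: nntnb → nntnu → (answer).

nnttn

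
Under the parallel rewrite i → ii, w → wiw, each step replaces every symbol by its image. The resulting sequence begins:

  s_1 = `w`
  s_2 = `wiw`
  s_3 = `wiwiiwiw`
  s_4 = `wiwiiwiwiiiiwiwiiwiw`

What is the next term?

Applying the rule to each of the 20 symbols of wiwiiwiwiiiiwiwiiwiw gives the pieces wiw ii wiw ii ii wiw ii wiw ii ii ii ii wiw ii wiw ii ii wiw ii wiw, which concatenate to the answer.

wiwiiwiwiiiiwiwiiwiwiiiiiiiiwiwiiwiwiiiiwiwiiwiw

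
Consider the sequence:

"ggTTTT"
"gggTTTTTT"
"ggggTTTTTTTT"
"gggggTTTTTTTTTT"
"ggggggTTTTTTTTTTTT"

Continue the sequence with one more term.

gggggggTTTTTTTTTTTTTT

The n-th term is n g's then 2n T's, where the shown terms are n = 2, 3, 4, 5, 6.
At n = 7 the blocks have lengths 7, 14.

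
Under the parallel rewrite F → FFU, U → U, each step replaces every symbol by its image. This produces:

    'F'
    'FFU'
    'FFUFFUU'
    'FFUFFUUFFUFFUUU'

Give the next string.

FFUFFUUFFUFFUUUFFUFFUUFFUFFUUUU

φ(FFUFFUUFFUFFUUU) expands symbol-by-symbol to FFU FFU U FFU FFU U U FFU FFU U FFU FFU U U U; joining the 15 pieces gives the next term.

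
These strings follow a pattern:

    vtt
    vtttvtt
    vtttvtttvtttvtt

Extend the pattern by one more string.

vtttvtttvtttvtttvtttvtttvtttvtt

s(k+1) = s(k)·t·s(k) — each term doubles the last with 't' between the halves.
One more doubling of vtttvtttvtttvtt gives the answer.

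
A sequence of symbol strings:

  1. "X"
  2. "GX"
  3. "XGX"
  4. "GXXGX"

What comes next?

XGXGXXGX

From term 3 onward, concatenate the second-to-last term with the last: X·GX = XGX, GX·XGX = GXXGX, …
Continuing: XGX · GXXGX gives term 5.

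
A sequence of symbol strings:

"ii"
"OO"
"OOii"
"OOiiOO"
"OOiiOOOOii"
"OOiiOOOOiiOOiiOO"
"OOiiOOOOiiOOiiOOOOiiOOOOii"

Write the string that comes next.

This is a Fibonacci-style word recurrence s(k) = s(k−1)·s(k−2): e.g. OO·ii = OOii.
The next term joins OOiiOOOOiiOOiiOOOOiiOOOOii and OOiiOOOOiiOOiiOO.

OOiiOOOOiiOOiiOOOOiiOOOOiiOOiiOOOOiiOOiiOO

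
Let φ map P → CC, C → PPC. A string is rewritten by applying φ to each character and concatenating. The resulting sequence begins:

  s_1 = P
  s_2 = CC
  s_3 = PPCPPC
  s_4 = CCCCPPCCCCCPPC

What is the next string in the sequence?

Rewriting the 14 symbols of CCCCPPCCCCCPPC one by one yields PPC PPC PPC PPC CC CC PPC PPC PPC PPC PPC CC CC PPC; concatenated:

PPCPPCPPCPPCCCCCPPCPPCPPCPPCPPCCCCCPPC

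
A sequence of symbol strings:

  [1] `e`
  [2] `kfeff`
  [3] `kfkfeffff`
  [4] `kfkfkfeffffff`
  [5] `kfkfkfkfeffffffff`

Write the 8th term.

kfkfkfkfkfkfkfeffffffffffffff

Each term wraps the previous one in kf on the left and ff on the right.
From kfkfkfkfeffffffff, 3 further steps: kfkfkfkfeffffffff → kfkfkfkfkfeffffffffff → kfkfkfkfkfkfeffffffffffff → (answer).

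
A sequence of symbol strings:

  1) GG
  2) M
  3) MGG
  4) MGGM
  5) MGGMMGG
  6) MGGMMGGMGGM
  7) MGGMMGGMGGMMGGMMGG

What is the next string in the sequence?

This is a Fibonacci-style word recurrence s(k) = s(k−1)·s(k−2): e.g. M·GG = MGG.
So term 8 is MGGMMGGMGGMMGGMMGG·MGGMMGGMGGM.

MGGMMGGMGGMMGGMMGGMGGMMGGMGGM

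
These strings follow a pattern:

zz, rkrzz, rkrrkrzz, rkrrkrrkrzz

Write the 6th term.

The strings grow by a fixed prefix rkr each time.
From rkrrkrrkrzz, 2 further steps: rkrrkrrkrzz → rkrrkrrkrrkrzz → (answer).

rkrrkrrkrrkrrkrzz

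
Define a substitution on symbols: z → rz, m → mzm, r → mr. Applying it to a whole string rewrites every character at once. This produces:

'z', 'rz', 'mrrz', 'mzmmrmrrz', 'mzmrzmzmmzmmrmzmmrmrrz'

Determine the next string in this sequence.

Rewriting the 22 symbols of mzmrzmzmmzmmrmzmmrmrrz one by one yields mzm rz mzm mr rz mzm rz mzm mzm rz mzm mzm mr mzm rz mzm mzm mr mzm mr mr rz; concatenated:

mzmrzmzmmrrzmzmrzmzmmzmrzmzmmzmmrmzmrzmzmmzmmrmzmmrmrrz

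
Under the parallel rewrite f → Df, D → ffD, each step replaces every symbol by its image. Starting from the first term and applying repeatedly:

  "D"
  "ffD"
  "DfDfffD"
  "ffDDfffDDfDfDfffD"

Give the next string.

DfDfffDffDDfDfDfffDffDDfffDDfffDDfDfDfffD

φ(ffDDfffDDfDfDfffD) expands symbol-by-symbol to Df Df ffD ffD Df Df Df ffD ffD Df ffD Df ffD Df Df Df ffD; joining the 17 pieces gives the next term.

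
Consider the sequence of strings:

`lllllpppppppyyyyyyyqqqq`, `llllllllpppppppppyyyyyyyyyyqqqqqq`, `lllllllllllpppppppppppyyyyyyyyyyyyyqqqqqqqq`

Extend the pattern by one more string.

The n-th term is 3n-1 l's then 2n+3 p's then 3n+1 y's then 2n q's, where the shown terms are n = 2, 3, 4.
At n = 5 the blocks have lengths 14, 13, 16, 10.

llllllllllllllpppppppppppppyyyyyyyyyyyyyyyyqqqqqqqqqq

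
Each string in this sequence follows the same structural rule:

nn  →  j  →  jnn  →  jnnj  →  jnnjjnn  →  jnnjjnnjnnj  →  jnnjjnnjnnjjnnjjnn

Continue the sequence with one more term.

jnnjjnnjnnjjnnjjnnjnnjjnnjnnj

This is a Fibonacci-style word recurrence s(k) = s(k−1)·s(k−2): e.g. j·nn = jnn.
The next term joins jnnjjnnjnnjjnnjjnn and jnnjjnnjnnj.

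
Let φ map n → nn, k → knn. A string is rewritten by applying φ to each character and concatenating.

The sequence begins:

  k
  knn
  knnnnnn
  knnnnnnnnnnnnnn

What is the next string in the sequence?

Rewriting the 15 symbols of knnnnnnnnnnnnnn one by one yields knn nn nn nn nn nn nn nn nn nn nn nn nn nn nn; concatenated:

knnnnnnnnnnnnnnnnnnnnnnnnnnnnnn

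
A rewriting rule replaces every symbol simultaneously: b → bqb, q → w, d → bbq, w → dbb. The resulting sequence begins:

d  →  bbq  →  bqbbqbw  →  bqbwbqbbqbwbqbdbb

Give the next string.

bqbwbqbdbbbqbwbqbbqbwbqbdbbbqbwbqbbbqbqbbqb

Applying the rule to each of the 17 symbols of bqbwbqbbqbwbqbdbb gives the pieces bqb w bqb dbb bqb w bqb bqb w bqb dbb bqb w bqb bbq bqb bqb, which concatenate to the answer.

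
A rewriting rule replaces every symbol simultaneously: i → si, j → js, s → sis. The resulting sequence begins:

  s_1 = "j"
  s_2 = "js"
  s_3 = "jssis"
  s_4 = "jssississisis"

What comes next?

Applying the rule to each of the 13 symbols of jssississisis gives the pieces js sis sis si sis sis si sis sis si sis si sis, which concatenate to the answer.

jssississisississisississisissisis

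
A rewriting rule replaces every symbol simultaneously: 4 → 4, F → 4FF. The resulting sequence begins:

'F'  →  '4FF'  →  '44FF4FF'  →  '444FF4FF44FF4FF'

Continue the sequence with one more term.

Rewriting the 15 symbols of 444FF4FF44FF4FF one by one yields 4 4 4 4FF 4FF 4 4FF 4FF 4 4 4FF 4FF 4 4FF 4FF; concatenated:

4444FF4FF44FF4FF444FF4FF44FF4FF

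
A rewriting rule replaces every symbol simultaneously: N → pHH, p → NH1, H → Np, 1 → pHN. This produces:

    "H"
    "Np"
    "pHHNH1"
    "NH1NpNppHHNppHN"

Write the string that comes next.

pHHNppHNpHHNH1pHHNH1NH1NpNppHHNH1NH1NppHH

Replace each of the 15 characters of NH1NpNppHHNppHN in place — pHH Np pHN pHH NH1 pHH NH1 NH1 Np Np pHH NH1 NH1 Np pHH — and concatenate.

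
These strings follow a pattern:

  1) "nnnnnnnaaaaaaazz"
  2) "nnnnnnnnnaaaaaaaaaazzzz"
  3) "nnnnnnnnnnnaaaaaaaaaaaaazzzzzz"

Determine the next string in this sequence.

Term n consists of 2n+3 n's, followed by 3n+1 a's, followed by 2n-2 z's, where the shown terms are n = 2, 3, 4.
For the next term, n = 5, so the run lengths are 13, 16, 8.

nnnnnnnnnnnnnaaaaaaaaaaaaaaaazzzzzzzz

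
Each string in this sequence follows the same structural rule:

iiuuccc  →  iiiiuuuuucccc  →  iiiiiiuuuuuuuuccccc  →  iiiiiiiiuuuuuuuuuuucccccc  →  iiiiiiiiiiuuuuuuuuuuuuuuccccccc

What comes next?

iiiiiiiiiiiiuuuuuuuuuuuuuuuuucccccccc

The n-th term is 2n i's then 3n-1 u's then n+2 c's (n = 1, 2, …).
Setting n = 6 gives 12, 17, 8 characters in each block.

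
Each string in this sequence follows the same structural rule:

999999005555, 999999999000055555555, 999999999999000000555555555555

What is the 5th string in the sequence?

999999999999999999000000000055555555555555555555

Reading off run lengths: 9 runs 6, 9, 12; 0 runs 2, 4, 6; 5 runs 4, 8, 12 — each is linear in n (n = 1, 2, …).
For term 5, n = 5, so the run lengths are 18, 10, 20.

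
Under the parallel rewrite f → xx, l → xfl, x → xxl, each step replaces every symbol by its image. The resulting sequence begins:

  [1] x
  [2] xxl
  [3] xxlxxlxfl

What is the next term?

Apply φ to xxlxxlxfl symbol by symbol: x→xxl, x→xxl, l→xfl, x→xxl, x→xxl, l→xfl, x→xxl, f→xx, l→xfl; joined: xxl xxl xfl xxl xxl xfl xxl xx xfl.

xxlxxlxflxxlxxlxflxxlxxxfl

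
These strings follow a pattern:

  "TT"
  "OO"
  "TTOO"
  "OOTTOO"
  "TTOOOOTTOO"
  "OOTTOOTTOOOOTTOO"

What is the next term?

This is a Fibonacci-style word recurrence s(k) = s(k−2)·s(k−1): e.g. TT·OO = TTOO.
The next term joins TTOOOOTTOO and OOTTOOTTOOOOTTOO.

TTOOOOTTOOOOTTOOTTOOOOTTOO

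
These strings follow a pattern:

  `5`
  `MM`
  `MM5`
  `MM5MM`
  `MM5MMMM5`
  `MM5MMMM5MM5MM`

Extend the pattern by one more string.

MM5MMMM5MM5MMMM5MMMM5

Each term (from the third on) is the previous term followed by the one before it: term 3 = MM·5 = MM5.
Continuing: MM5MMMM5MM5MM · MM5MMMM5 gives term 7.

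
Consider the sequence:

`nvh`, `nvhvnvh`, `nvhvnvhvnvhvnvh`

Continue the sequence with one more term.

s(k+1) = s(k)·v·s(k) — each term doubles the last with 'v' between the halves.
Doubling nvhvnvhvnvhvnvh with 'v' between the halves:

nvhvnvhvnvhvnvhvnvhvnvhvnvhvnvh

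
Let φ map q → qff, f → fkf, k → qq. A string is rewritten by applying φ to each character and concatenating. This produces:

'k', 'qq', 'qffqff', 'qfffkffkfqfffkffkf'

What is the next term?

φ(qfffkffkfqfffkffkf) expands symbol-by-symbol to qff fkf fkf fkf qq fkf fkf qq fkf qff fkf fkf fkf qq fkf fkf qq fkf; joining the 18 pieces gives the next term.

qfffkffkffkfqqfkffkfqqfkfqfffkffkffkfqqfkffkfqqfkf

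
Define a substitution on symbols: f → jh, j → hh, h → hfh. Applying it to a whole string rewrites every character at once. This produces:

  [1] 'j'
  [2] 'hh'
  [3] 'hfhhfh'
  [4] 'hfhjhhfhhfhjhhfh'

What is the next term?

Rewriting the 16 symbols of hfhjhhfhhfhjhhfh one by one yields hfh jh hfh hh hfh hfh jh hfh hfh jh hfh hh hfh hfh jh hfh; concatenated:

hfhjhhfhhhhfhhfhjhhfhhfhjhhfhhhhfhhfhjhhfh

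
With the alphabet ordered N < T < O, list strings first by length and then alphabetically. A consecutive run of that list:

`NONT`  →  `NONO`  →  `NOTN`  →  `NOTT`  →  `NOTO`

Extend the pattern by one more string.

Treat NOTO as a base-3 numeral over the given alphabet and add one, carrying through any trailing O's.

NOON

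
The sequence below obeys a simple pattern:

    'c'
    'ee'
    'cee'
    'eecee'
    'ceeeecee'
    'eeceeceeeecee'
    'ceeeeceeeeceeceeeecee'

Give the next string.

From term 3 onward, concatenate the second-to-last term with the last: c·ee = cee, ee·cee = eecee, …
The next term joins eeceeceeeecee and ceeeeceeeeceeceeeecee.

eeceeceeeeceeceeeeceeeeceeceeeecee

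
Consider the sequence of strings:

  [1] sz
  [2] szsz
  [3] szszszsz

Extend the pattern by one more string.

Each string is two copies of the previous one concatenated.
So the next term is two copies of szszszsz.

szszszszszszszsz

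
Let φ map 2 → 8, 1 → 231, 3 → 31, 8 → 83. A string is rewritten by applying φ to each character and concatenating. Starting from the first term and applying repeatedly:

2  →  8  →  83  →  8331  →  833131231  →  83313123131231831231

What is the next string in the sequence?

φ(83313123131231831231) expands symbol-by-symbol to 83 31 31 231 31 231 8 31 231 31 231 8 31 231 83 31 231 8 31 231; joining the 20 pieces gives the next term.

83313123131231831231312318312318331231831231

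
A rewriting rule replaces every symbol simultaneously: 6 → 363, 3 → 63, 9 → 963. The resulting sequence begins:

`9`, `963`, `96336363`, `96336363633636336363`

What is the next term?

Rewriting the 20 symbols of 96336363633636336363 one by one yields 963 363 63 63 363 63 363 63 363 63 63 363 63 363 63 63 363 63 363 63; concatenated:

9633636363363633636336363633636336363633636336363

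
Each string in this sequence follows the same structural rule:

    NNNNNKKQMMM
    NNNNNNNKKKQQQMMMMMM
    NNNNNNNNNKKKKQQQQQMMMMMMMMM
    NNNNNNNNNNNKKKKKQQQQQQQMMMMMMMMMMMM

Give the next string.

NNNNNNNNNNNNNKKKKKKQQQQQQQQQMMMMMMMMMMMMMMM

Reading off run lengths: N runs 5, 7, 9, 11; K runs 2, 3, 4, 5; Q runs 1, 3, 5, 7; M runs 3, 6, 9, 12 — each is linear in n (n = 1, 2, …).
For the next term, n = 5, so the run lengths are 13, 6, 9, 15.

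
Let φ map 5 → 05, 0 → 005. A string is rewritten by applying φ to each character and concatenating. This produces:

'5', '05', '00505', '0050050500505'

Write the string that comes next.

Rewriting the 13 symbols of 0050050500505 one by one yields 005 005 05 005 005 05 005 05 005 005 05 005 05; concatenated:

0050050500500505005050050050500505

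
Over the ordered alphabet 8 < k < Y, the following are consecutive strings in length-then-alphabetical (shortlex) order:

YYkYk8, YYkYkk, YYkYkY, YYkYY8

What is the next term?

The successor of YYkYY8 increments the rightmost position that isn't already Y and resets every position after it to 8.

YYkYYk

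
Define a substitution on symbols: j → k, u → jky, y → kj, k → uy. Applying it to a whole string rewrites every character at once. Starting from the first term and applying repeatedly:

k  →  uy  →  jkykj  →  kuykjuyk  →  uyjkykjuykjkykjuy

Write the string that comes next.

jkykjkuykjuykjkykjuykuykjuykjkykj

Replace each of the 17 characters of uyjkykjuykjkykjuy in place — jky kj k uy kj uy k jky kj uy k uy kj uy k jky kj — and concatenate.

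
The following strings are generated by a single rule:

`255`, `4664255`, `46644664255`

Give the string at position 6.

46644664466446644664255

The strings grow by a fixed prefix 4664 each time.
From 46644664255, 3 further steps: 46644664255 → 466446644664255 → 4664466446644664255 → (answer).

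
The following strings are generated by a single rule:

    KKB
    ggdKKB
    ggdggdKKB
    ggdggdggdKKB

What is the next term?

The strings grow by a fixed prefix ggd each time.
One more step from ggdggdggdKKB gives the answer.

ggdggdggdggdKKB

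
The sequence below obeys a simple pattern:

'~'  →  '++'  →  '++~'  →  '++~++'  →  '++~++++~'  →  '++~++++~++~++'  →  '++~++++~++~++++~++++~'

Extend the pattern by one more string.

++~++++~++~++++~++++~++~++++~++~++

This is a Fibonacci-style word recurrence s(k) = s(k−1)·s(k−2): e.g. ++·~ = ++~.
So term 8 is ++~++++~++~++++~++++~·++~++++~++~++.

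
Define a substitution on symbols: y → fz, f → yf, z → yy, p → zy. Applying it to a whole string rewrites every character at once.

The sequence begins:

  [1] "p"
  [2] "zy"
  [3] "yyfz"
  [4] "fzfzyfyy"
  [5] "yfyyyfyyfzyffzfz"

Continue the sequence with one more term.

φ(yfyyyfyyfzyffzfz) expands symbol-by-symbol to fz yf fz fz fz yf fz fz yf yy fz yf yf yy yf yy; joining the 16 pieces gives the next term.

fzyffzfzfzyffzfzyfyyfzyfyfyyyfyy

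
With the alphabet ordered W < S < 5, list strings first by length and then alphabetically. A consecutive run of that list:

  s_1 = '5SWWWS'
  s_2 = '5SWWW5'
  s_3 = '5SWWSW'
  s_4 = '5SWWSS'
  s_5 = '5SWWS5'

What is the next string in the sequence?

5SWW5W

Treat 5SWWS5 as a base-3 numeral over the given alphabet and add one, carrying through any trailing 5's.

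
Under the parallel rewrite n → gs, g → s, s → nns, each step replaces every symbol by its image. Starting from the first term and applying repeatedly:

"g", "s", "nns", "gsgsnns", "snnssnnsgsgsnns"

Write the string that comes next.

Rewriting the 15 symbols of snnssnnsgsgsnns one by one yields nns gs gs nns nns gs gs nns s nns s nns gs gs nns; concatenated:

nnsgsgsnnsnnsgsgsnnssnnssnnsgsgsnns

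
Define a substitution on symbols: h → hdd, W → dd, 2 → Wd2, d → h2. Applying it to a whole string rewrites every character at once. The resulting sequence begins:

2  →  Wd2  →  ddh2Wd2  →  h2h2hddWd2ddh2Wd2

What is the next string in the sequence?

φ(h2h2hddWd2ddh2Wd2) expands symbol-by-symbol to hdd Wd2 hdd Wd2 hdd h2 h2 dd h2 Wd2 h2 h2 hdd Wd2 dd h2 Wd2; joining the 17 pieces gives the next term.

hddWd2hddWd2hddh2h2ddh2Wd2h2h2hddWd2ddh2Wd2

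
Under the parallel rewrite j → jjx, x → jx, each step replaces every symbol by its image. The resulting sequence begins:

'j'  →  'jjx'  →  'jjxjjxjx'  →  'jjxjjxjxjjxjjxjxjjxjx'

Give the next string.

Applying the rule to each of the 21 symbols of jjxjjxjxjjxjjxjxjjxjx gives the pieces jjx jjx jx jjx jjx jx jjx jx jjx jjx jx jjx jjx jx jjx jx jjx jjx jx jjx jx, which concatenate to the answer.

jjxjjxjxjjxjjxjxjjxjxjjxjjxjxjjxjjxjxjjxjxjjxjjxjxjjxjx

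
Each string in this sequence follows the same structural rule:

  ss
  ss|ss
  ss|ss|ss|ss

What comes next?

Every step duplicates the string with '|' between the halves.
Doubling ss|ss|ss|ss with '|' between the halves:

ss|ss|ss|ss|ss|ss|ss|ss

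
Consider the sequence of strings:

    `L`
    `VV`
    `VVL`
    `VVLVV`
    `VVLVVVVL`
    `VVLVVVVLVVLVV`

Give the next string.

From term 3 onward, concatenate the last term with the second-to-last: VV·L = VVL, VVL·VV = VVLVV, …
Continuing: VVLVVVVLVVLVV · VVLVVVVL gives term 7.

VVLVVVVLVVLVVVVLVVVVL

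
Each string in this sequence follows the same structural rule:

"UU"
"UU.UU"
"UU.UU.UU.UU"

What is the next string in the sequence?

Every step duplicates the string with '.' between the halves.
So the next term is two copies of UU.UU.UU.UU with '.' between the halves.

UU.UU.UU.UU.UU.UU.UU.UU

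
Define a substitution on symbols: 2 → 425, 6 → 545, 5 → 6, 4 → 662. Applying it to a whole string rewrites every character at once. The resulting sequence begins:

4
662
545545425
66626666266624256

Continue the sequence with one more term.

5455455454255455455455454255455455454256624256545

Replace each of the 17 characters of 66626666266624256 in place — 545 545 545 425 545 545 545 545 425 545 545 545 425 662 425 6 545 — and concatenate.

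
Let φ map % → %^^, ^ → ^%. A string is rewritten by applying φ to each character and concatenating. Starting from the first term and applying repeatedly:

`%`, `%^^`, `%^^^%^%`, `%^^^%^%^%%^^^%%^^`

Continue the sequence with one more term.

Replace each of the 17 characters of %^^^%^%^%%^^^%%^^ in place — %^^ ^% ^% ^% %^^ ^% %^^ ^% %^^ %^^ ^% ^% ^% %^^ %^^ ^% ^% — and concatenate.

%^^^%^%^%%^^^%%^^^%%^^%^^^%^%^%%^^%^^^%^%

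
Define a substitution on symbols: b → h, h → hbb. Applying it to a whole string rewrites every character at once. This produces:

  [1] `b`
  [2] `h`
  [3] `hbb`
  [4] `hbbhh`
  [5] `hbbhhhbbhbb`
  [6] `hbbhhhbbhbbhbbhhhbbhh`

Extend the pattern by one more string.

φ(hbbhhhbbhbbhbbhhhbbhh) expands symbol-by-symbol to hbb h h hbb hbb hbb h h hbb h h hbb h h hbb hbb hbb h h hbb hbb; joining the 21 pieces gives the next term.

hbbhhhbbhbbhbbhhhbbhhhbbhhhbbhbbhbbhhhbbhbb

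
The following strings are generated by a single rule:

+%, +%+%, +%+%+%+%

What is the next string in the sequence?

+%+%+%+%+%+%+%+%

s(k+1) = s(k)·s(k) — each term doubles the last.
One more doubling of +%+%+%+% gives the answer.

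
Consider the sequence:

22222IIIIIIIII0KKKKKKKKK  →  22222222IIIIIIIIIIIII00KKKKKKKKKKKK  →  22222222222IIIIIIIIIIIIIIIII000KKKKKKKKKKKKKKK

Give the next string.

Term n consists of 3n-1 2's, followed by 4n+1 I's, followed by n-1 0's, followed by 3n+3 K's, where the shown terms are n = 2, 3, 4.
For the next term, n = 5, so the run lengths are 14, 21, 4, 18.

22222222222222IIIIIIIIIIIIIIIIIIIII0000KKKKKKKKKKKKKKKKKK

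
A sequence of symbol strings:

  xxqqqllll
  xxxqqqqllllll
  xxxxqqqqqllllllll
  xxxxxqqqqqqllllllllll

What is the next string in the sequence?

Each string has the form x^{n} q^{n+1} l^{2n}, where the shown terms are n = 2, 3, 4, 5.
At n = 6 the blocks have lengths 6, 7, 12.

xxxxxxqqqqqqqllllllllllll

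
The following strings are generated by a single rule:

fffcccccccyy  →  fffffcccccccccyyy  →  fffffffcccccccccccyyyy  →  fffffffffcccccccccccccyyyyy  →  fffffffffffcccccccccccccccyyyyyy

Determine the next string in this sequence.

Each string has the form f^{2n-1} c^{2n+3} y^{n}, where the shown terms are n = 2, 3, 4, 5, 6.
For the next term, n = 7, so the run lengths are 13, 17, 7.

fffffffffffffcccccccccccccccccyyyyyyy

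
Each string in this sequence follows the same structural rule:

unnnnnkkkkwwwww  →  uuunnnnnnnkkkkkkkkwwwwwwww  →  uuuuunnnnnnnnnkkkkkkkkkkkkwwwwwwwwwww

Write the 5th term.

uuuuuuuuunnnnnnnnnnnnnkkkkkkkkkkkkkkkkkkkkwwwwwwwwwwwwwwwww

The n-th term is 2n-1 u's then 2n+3 n's then 4n k's then 3n+2 w's (n = 1, 2, …).
For term 5, n = 5, so the run lengths are 9, 13, 20, 17.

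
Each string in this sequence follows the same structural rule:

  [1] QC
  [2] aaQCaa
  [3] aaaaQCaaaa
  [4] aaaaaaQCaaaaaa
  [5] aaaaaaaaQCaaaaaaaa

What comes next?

s(k+1) = aa·s(k)·aa, so each term gains aa as a prefix and aa as a suffix.
Applying this once more to aaaaaaaaQCaaaaaaaa:

aaaaaaaaaaQCaaaaaaaaaa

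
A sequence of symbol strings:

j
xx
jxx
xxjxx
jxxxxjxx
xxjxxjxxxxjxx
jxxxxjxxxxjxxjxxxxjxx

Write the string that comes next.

From term 3 onward, concatenate the second-to-last term with the last: j·xx = jxx, xx·jxx = xxjxx, …
Continuing: xxjxxjxxxxjxx · jxxxxjxxxxjxxjxxxxjxx gives term 8.

xxjxxjxxxxjxxjxxxxjxxxxjxxjxxxxjxx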